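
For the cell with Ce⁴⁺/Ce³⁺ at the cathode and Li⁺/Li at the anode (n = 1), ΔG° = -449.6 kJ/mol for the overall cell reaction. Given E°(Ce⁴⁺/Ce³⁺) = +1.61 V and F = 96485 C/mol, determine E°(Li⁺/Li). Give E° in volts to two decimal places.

-3.05 V

E°cell = −ΔG°/(nF) = −(-449.6×10³)/((1)(96485)) = +4.660 V.
Since Ce⁴⁺/Ce³⁺ is the cathode and Li⁺/Li the anode, E°cell = E°(Ce⁴⁺/Ce³⁺) − E°(Li⁺/Li).
So E°(Li⁺/Li) = E°(Ce⁴⁺/Ce³⁺) − E°cell = (+1.61) − (+4.660) = -3.05 V.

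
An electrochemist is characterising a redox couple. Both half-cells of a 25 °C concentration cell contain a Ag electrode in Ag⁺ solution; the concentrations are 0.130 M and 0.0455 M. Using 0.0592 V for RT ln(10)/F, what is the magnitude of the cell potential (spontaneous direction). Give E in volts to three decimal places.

+0.027 V

For a concentration cell E°cell = 0. The 0.130 M side is the cathode (reduction is favoured where [Ag⁺] is higher).
With n = 1, E = −(0.0592/1) log([Ag⁺]ₐₙ/[Ag⁺]꜀ₐₜ) = −(0.0592/1) log(0.0455/0.13) = −(0.0592/1)(-0.456) = +0.027 V.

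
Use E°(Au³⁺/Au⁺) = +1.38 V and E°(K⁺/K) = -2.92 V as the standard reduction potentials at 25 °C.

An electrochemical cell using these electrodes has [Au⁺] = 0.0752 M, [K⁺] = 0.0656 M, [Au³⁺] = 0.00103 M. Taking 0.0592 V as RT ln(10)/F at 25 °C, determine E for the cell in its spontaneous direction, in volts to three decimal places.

Au³⁺/Au⁺ is the cathode (higher E°), K⁺/K the anode: E°cell = +1.38 − (-2.92) = +4.30 V, n = 2.
Overall: Au³⁺(aq) + 2 K(s) → Au⁺(aq) + 2 K⁺(aq)
Q = [Au⁺]·[K⁺]^2 / ([Au³⁺]); log Q = -0.503.
E = E° − (0.0592/n) log Q = +4.30 − (0.0592/2)(-0.503) = +4.315 V.

+4.315 V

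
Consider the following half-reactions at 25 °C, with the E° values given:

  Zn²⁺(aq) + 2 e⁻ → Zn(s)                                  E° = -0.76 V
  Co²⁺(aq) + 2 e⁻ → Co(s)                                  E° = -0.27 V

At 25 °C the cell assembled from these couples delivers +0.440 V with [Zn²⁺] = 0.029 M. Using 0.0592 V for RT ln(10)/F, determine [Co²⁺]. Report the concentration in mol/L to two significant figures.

Co²⁺/Co is the cathode, Zn²⁺/Zn the anode: E°cell = +0.49 V, n = 2.
Overall reaction: Co²⁺(aq) + Zn(s) → Co(s) + Zn²⁺(aq); Q = [Zn²⁺]^1/[Co²⁺]^1.
From E = E° − (0.0592/n) log Q: log Q = (E° − E)·n/0.0592 = (+0.49 − (+0.440))·2/0.0592 = 1.6892.
So 1·log[Co²⁺] = 1·log(0.029) − log Q = -1.5376 − (1.6892) = -3.2268; [Co²⁺] = 10^(-3.2268) ≈ 0.00059 M.

0.00059 M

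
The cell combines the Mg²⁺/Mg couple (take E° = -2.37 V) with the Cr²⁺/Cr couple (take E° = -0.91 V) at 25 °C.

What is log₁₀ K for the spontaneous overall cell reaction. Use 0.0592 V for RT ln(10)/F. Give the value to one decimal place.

Cathode: Cr²⁺/Cr; anode: Mg²⁺/Mg. E°cell = +1.46 V, n = 2.
log K = nE°cell / 0.0592 = (2)(+1.46) / 0.0592 = 49.3.

49.3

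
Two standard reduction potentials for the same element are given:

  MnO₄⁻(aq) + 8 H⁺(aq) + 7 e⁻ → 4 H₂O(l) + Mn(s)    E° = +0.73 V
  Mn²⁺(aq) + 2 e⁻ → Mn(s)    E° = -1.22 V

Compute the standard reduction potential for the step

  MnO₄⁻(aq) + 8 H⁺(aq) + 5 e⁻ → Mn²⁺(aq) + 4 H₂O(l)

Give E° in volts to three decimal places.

Sequential free energies add, so n₃E°₃ = n₁E°₁ + n₂E°₂.
With n₃ = 7, and the known step contributing 2×(-1.22) V, the unknown satisfies 5·E° = 7×(+0.73) − 2×(-1.22) = +7.550.
E° = +7.550 / 5 = +1.510 V.

+1.510 V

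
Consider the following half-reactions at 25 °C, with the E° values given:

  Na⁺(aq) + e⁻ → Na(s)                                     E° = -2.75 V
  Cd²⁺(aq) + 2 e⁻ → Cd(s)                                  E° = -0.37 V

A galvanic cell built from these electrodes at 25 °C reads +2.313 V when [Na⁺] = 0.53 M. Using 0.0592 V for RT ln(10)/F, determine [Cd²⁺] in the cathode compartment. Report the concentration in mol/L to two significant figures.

Cd²⁺/Cd is the cathode, Na⁺/Na the anode: E°cell = +2.38 V, n = 2.
Overall reaction: Cd²⁺(aq) + 2 Na(s) → Cd(s) + 2 Na⁺(aq); Q = [Na⁺]^2/[Cd²⁺]^1.
From E = E° − (0.0592/n) log Q: log Q = (E° − E)·n/0.0592 = (+2.38 − (+2.313))·2/0.0592 = 2.2635.
So 1·log[Cd²⁺] = 2·log(0.53) − log Q = -0.5514 − (2.2635) = -2.8149; [Cd²⁺] = 10^(-2.8149) ≈ 0.0015 M.

0.0015 M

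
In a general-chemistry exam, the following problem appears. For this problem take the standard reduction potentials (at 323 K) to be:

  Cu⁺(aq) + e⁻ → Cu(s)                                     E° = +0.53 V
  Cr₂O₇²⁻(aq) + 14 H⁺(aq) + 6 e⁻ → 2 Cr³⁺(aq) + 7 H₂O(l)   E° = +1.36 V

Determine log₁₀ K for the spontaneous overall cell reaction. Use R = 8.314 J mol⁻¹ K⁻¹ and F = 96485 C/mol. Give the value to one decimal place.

Cathode: Cr₂O₇²⁻/Cr³⁺; anode: Cu⁺/Cu. E°cell = (+1.36) − (+0.53) = +0.83 V, with n = 6.
ΔG° = −nFE° = −RT ln K, so ln K = nFE°/(RT) = (6)(96485)(+0.83) / ((8.314)(323)) = 178.927.
log₁₀ K = 178.927 / ln 10 = 77.7.

77.7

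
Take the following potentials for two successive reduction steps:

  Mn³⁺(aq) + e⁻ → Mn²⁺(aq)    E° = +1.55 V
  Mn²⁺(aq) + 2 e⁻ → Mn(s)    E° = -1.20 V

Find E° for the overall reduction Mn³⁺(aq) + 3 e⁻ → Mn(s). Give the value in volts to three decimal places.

Standard free energies of sequential steps add: ΔG°₃ = ΔG°₁ + ΔG°₂, so n₃E°₃ = n₁E°₁ + n₂E°₂.
E°₃ = (1×+1.55 + 2×-1.20) / 3 = (-0.850) / 3 = -0.283 V.
Simply averaging or adding the two E° values would be wrong; the electron-weighted sum is required.

-0.283 V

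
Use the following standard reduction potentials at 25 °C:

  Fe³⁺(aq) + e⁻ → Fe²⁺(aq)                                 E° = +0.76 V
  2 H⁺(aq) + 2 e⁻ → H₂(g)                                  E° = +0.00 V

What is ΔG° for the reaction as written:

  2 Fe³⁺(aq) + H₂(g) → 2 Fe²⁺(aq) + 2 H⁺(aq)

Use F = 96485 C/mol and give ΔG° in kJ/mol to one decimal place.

-146.7 kJ/mol

As written, Fe³⁺/Fe²⁺ is reduced (cathode) and H⁺/H₂ is oxidised (anode), so E°cell = (+0.76) − (+0.00) = +0.76 V.
Balancing electrons gives n = 2.
ΔG° = −nFE° = −(2)(96485)(+0.76) = -146,657 J = -146.7 kJ/mol.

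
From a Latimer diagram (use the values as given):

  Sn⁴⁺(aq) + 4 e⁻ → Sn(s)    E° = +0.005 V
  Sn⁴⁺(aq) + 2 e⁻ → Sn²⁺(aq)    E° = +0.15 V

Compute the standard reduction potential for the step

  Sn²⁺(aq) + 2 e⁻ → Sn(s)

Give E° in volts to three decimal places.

-0.140 V

Sequential free energies add, so n₃E°₃ = n₁E°₁ + n₂E°₂.
With n₃ = 4, and the known step contributing 2×(+0.15) V, the unknown satisfies 2·E° = 4×(+0.005) − 2×(+0.15) = -0.280.
E° = -0.280 / 2 = -0.140 V.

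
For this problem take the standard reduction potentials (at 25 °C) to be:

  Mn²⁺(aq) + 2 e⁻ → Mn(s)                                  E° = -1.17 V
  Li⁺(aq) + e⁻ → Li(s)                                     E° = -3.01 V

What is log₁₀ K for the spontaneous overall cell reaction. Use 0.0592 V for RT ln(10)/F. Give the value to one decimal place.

Cathode: Mn²⁺/Mn; anode: Li⁺/Li. E°cell = +1.84 V, n = 2.
log K = nE°cell / 0.0592 = (2)(+1.84) / 0.0592 = 62.2.

62.2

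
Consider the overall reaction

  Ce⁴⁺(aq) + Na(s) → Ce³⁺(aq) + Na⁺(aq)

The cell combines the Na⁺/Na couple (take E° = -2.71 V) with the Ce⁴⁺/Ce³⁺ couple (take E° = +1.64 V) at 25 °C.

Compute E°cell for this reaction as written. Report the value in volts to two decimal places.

The Ce⁴⁺/Ce³⁺ couple has the higher reduction potential, so it is the cathode; Na⁺/Na is oxidised at the anode.
E°cell = E°(cathode) − E°(anode) = (+1.64) − (-2.71) = +4.35 V.

+4.35 V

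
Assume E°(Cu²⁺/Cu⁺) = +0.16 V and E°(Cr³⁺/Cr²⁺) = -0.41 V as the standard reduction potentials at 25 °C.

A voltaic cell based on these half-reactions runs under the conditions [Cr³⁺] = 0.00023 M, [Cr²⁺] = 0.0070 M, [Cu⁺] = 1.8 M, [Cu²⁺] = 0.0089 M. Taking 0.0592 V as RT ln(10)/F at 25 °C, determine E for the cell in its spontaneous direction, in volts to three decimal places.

Cu²⁺/Cu⁺ is the cathode (higher E°), Cr³⁺/Cr²⁺ the anode: E°cell = +0.16 − (-0.41) = +0.57 V, n = 1.
Overall: Cu²⁺(aq) + Cr²⁺(aq) → Cu⁺(aq) + Cr³⁺(aq)
Q = [Cu⁺]·[Cr³⁺] / ([Cu²⁺]·[Cr²⁺]); log Q = 0.823.
E = E° − (0.0592/n) log Q = +0.57 − (0.0592/1)(0.823) = +0.521 V.

+0.521 V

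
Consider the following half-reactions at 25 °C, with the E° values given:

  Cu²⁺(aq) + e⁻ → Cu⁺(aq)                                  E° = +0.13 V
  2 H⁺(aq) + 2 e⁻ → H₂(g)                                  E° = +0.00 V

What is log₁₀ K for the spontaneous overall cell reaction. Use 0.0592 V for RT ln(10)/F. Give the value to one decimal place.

Cathode: Cu²⁺/Cu⁺; anode: H⁺/H₂. E°cell = +0.13 V, n = 2.
log K = nE°cell / 0.0592 = (2)(+0.13) / 0.0592 = 4.4.

4.4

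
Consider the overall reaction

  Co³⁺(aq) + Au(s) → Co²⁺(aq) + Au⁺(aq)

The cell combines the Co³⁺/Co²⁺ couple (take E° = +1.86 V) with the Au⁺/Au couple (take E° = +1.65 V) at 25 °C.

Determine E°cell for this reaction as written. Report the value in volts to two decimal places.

The Co³⁺/Co²⁺ couple has the higher reduction potential, so it is the cathode; Au⁺/Au is oxidised at the anode.
E°cell = E°(cathode) − E°(anode) = (+1.86) − (+1.65) = +0.21 V.
Since E°cell > 0, the reaction is spontaneous under standard conditions.

+0.21 V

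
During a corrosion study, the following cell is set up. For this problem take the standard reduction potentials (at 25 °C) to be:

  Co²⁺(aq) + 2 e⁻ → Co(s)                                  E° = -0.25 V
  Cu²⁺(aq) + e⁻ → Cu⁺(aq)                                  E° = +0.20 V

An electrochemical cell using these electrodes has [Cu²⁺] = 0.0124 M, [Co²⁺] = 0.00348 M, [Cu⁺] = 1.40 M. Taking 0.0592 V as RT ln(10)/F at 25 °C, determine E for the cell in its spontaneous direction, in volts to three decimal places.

Cu²⁺/Cu⁺ is the cathode (higher E°), Co²⁺/Co the anode: E°cell = +0.20 − (-0.25) = +0.45 V, n = 2.
Overall: 2 Cu²⁺(aq) + Co(s) → 2 Cu⁺(aq) + Co²⁺(aq)
Q = [Cu⁺]^2·[Co²⁺] / ([Cu²⁺]^2); log Q = 1.647.
E = E° − (0.0592/n) log Q = +0.45 − (0.0592/2)(1.647) = +0.401 V.

+0.401 V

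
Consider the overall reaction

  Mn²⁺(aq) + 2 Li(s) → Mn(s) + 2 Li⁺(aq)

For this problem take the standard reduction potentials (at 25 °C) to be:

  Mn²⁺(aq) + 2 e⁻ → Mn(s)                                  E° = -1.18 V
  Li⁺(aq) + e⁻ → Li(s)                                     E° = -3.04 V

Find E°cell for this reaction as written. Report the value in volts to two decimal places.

The Mn²⁺/Mn couple has the higher reduction potential, so it is the cathode; Li⁺/Li is oxidised at the anode.
E°cell = E°(cathode) − E°(anode) = (-1.18) − (-3.04) = +1.86 V.

+1.86 V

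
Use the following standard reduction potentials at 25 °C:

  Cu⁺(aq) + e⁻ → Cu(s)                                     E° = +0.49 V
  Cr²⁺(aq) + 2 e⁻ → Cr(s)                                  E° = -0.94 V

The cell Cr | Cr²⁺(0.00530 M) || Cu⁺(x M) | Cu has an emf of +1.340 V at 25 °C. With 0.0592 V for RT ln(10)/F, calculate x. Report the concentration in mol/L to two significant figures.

0.0022 M

Cu⁺/Cu is the cathode, Cr²⁺/Cr the anode: E°cell = +1.43 V, n = 2.
Overall reaction: 2 Cu⁺(aq) + Cr(s) → 2 Cu(s) + Cr²⁺(aq); Q = [Cr²⁺]^1/[Cu⁺]^2.
From E = E° − (0.0592/n) log Q: log Q = (E° − E)·n/0.0592 = (+1.43 − (+1.340))·2/0.0592 = 3.0405.
So 2·log[Cu⁺] = 1·log(0.0053) − log Q = -2.2757 − (3.0405) = -5.3162; log[Cu⁺] = -5.3162 / 2 = -2.6581; [Cu⁺] = 10^(-2.6581) ≈ 0.0022 M.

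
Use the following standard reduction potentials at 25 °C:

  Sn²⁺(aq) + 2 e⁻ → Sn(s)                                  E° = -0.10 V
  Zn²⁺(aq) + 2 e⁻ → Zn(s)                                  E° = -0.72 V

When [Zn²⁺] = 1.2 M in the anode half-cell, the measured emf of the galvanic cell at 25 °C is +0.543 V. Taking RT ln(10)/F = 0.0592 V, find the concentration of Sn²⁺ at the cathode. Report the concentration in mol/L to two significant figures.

Sn²⁺/Sn is the cathode, Zn²⁺/Zn the anode: E°cell = +0.62 V, n = 2.
Overall reaction: Sn²⁺(aq) + Zn(s) → Sn(s) + Zn²⁺(aq); Q = [Zn²⁺]^1/[Sn²⁺]^1.
From E = E° − (0.0592/n) log Q: log Q = (E° − E)·n/0.0592 = (+0.62 − (+0.543))·2/0.0592 = 2.6014.
So 1·log[Sn²⁺] = 1·log(1.2) − log Q = 0.0792 − (2.6014) = -2.5222; [Sn²⁺] = 10^(-2.5222) ≈ 0.0030 M.

0.0030 M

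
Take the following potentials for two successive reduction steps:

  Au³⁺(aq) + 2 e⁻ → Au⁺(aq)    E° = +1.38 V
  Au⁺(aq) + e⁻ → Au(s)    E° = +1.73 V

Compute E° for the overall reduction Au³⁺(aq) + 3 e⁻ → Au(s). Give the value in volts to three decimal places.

Standard free energies of sequential steps add: ΔG°₃ = ΔG°₁ + ΔG°₂, so n₃E°₃ = n₁E°₁ + n₂E°₂.
E°₃ = (2×+1.38 + 1×+1.73) / 3 = (+4.490) / 3 = +1.497 V.

+1.497 V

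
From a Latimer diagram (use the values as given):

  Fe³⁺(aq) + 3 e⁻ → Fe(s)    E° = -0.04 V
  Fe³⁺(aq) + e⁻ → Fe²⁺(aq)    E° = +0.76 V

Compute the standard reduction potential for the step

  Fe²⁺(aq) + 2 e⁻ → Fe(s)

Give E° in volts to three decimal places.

-0.440 V

Sequential free energies add, so n₃E°₃ = n₁E°₁ + n₂E°₂.
With n₃ = 3, and the known step contributing 1×(+0.76) V, the unknown satisfies 2·E° = 3×(-0.04) − 1×(+0.76) = -0.880.
E° = -0.880 / 2 = -0.440 V.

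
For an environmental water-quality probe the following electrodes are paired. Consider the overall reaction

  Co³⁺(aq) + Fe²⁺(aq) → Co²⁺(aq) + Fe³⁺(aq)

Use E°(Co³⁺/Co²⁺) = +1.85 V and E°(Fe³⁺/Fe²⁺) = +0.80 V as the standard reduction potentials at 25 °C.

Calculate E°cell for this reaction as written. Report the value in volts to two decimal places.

The Co³⁺/Co²⁺ couple has the higher reduction potential, so it is the cathode; Fe³⁺/Fe²⁺ is oxidised at the anode.
E°cell = E°(cathode) − E°(anode) = (+1.85) − (+0.80) = +1.05 V.

+1.05 V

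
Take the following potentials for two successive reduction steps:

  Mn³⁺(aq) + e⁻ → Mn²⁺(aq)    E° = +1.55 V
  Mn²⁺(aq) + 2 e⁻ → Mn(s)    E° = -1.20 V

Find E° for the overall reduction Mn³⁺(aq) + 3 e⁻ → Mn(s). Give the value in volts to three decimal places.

-0.283 V

Standard free energies of sequential steps add: ΔG°₃ = ΔG°₁ + ΔG°₂, so n₃E°₃ = n₁E°₁ + n₂E°₂.
E°₃ = (1×+1.55 + 2×-1.20) / 3 = (-0.850) / 3 = -0.283 V.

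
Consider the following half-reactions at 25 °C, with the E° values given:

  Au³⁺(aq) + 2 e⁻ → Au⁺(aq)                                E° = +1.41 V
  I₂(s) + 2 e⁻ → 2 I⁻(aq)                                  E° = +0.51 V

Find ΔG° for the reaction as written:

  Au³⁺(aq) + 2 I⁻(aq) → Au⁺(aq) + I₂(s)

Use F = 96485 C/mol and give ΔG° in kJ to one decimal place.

-173.7 kJ

As written, Au³⁺/Au⁺ is reduced (cathode) and I₂/I⁻ is oxidised (anode), so E°cell = (+1.41) − (+0.51) = +0.90 V.
Balancing electrons gives n = 2.
ΔG° = −nFE° = −(2)(96485)(+0.90) = -173,673 J = -173.7 kJ.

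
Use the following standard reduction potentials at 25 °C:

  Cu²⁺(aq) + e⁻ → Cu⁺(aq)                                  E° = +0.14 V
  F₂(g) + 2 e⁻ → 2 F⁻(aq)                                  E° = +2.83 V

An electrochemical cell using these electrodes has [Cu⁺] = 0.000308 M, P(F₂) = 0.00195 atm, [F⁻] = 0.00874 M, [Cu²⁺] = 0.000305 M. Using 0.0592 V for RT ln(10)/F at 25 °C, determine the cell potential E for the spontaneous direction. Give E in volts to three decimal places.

F₂/F⁻ is the cathode (higher E°), Cu²⁺/Cu⁺ the anode: E°cell = +2.83 − (+0.14) = +2.69 V, n = 2.
Overall: F₂(g) + 2 Cu⁺(aq) → 2 F⁻(aq) + 2 Cu²⁺(aq)
Q = [F⁻]^2·[Cu²⁺]^2 / (P(F₂)·[Cu⁺]^2); log Q = -1.416.
E = E° − (0.0592/n) log Q = +2.69 − (0.0592/2)(-1.416) = +2.732 V.

+2.732 V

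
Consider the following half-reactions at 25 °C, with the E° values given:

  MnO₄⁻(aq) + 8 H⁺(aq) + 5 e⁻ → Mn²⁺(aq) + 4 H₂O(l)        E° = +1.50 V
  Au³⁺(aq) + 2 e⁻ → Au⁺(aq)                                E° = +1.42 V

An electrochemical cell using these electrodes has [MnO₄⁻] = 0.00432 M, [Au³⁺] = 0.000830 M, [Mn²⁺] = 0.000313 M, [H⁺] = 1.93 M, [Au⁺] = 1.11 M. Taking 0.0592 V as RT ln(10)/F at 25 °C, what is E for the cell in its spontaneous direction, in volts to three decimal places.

+0.213 V

MnO₄⁻/Mn²⁺ is the cathode (higher E°), Au³⁺/Au⁺ the anode: E°cell = +1.50 − (+1.42) = +0.08 V, n = 10.
Overall: 2 MnO₄⁻(aq) + 16 H⁺(aq) + 5 Au⁺(aq) → 2 Mn²⁺(aq) + 8 H₂O(l) + 5 Au³⁺(aq)
Q = [Mn²⁺]^2·[Au³⁺]^5 / ([MnO₄⁻]^2·[H⁺]^16·[Au⁺]^5); log Q = -22.480.
E = E° − (0.0592/n) log Q = +0.08 − (0.0592/10)(-22.480) = +0.213 V.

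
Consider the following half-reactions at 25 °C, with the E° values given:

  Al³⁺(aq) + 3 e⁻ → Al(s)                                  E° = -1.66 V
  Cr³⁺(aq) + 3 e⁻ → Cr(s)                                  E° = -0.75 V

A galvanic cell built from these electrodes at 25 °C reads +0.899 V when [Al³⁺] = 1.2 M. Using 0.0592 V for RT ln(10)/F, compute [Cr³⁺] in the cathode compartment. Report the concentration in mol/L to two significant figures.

Cr³⁺/Cr is the cathode, Al³⁺/Al the anode: E°cell = +0.91 V, n = 3.
Overall reaction: Cr³⁺(aq) + Al(s) → Cr(s) + Al³⁺(aq); Q = [Al³⁺]^1/[Cr³⁺]^1.
From E = E° − (0.0592/n) log Q: log Q = (E° − E)·n/0.0592 = (+0.91 − (+0.899))·3/0.0592 = 0.5574.
So 1·log[Cr³⁺] = 1·log(1.2) − log Q = 0.0792 − (0.5574) = -0.4782; [Cr³⁺] = 10^(-0.4782) ≈ 0.33 M.

0.33 M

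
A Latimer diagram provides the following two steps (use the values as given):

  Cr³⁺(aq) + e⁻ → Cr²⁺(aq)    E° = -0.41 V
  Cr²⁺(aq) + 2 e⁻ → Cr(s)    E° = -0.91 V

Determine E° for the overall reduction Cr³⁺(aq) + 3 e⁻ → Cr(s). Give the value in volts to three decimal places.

Since ΔG° = −nFE° is additive over sequential reductions, n₃E°₃ = n₁E°₁ + n₂E°₂.
E°₃ = (1×-0.41 + 2×-0.91) / 3 = (-2.230) / 3 = -0.743 V.

-0.743 V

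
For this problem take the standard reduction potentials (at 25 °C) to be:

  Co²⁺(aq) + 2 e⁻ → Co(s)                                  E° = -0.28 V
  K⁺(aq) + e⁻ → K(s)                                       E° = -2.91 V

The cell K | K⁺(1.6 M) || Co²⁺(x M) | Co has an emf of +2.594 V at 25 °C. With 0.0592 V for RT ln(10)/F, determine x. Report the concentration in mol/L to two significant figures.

Co²⁺/Co is the cathode, K⁺/K the anode: E°cell = +2.63 V, n = 2.
Overall reaction: Co²⁺(aq) + 2 K(s) → Co(s) + 2 K⁺(aq); Q = [K⁺]^2/[Co²⁺]^1.
From E = E° − (0.0592/n) log Q: log Q = (E° − E)·n/0.0592 = (+2.63 − (+2.594))·2/0.0592 = 1.2162.
So 1·log[Co²⁺] = 2·log(1.6) − log Q = 0.4082 − (1.2162) = -0.8080; [Co²⁺] = 10^(-0.8080) ≈ 0.16 M.

0.16 M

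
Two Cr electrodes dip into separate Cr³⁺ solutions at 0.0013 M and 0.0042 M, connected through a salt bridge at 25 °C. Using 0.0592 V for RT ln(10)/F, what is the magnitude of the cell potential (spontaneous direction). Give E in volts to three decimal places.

+0.010 V

For a concentration cell E°cell = 0. The 0.0042 M side is the cathode (reduction is favoured where [Cr³⁺] is higher).
With n = 3, E = −(0.0592/3) log([Cr³⁺]ₐₙ/[Cr³⁺]꜀ₐₜ) = −(0.0592/3) log(0.0013/0.0042) = −(0.0592/3)(-0.509) = +0.010 V.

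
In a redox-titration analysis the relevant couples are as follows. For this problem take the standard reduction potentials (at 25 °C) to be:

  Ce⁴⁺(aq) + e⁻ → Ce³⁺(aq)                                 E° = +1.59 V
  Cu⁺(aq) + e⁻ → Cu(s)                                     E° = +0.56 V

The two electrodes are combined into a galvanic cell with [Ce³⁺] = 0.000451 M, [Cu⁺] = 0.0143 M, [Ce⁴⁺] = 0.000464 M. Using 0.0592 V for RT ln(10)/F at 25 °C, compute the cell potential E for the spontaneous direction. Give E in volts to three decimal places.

Ce⁴⁺/Ce³⁺ is the cathode (higher E°), Cu⁺/Cu the anode: E°cell = +1.59 − (+0.56) = +1.03 V, n = 1.
Overall: Ce⁴⁺(aq) + Cu(s) → Ce³⁺(aq) + Cu⁺(aq)
Q = [Ce³⁺]·[Cu⁺] / ([Ce⁴⁺]); log Q = -1.857.
E = E° − (0.0592/n) log Q = +1.03 − (0.0592/1)(-1.857) = +1.140 V.

+1.140 V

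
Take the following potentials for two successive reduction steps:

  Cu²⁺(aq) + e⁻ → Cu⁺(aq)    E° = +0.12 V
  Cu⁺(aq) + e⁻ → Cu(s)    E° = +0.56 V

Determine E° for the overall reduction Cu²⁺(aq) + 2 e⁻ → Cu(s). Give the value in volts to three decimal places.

+0.340 V

Adding the free-energy changes (−nFE°) of the two steps gives −n₃FE°₃ = −n₁FE°₁ − n₂FE°₂.
E°₃ = (1×+0.12 + 1×+0.56) / 2 = (+0.680) / 2 = +0.340 V.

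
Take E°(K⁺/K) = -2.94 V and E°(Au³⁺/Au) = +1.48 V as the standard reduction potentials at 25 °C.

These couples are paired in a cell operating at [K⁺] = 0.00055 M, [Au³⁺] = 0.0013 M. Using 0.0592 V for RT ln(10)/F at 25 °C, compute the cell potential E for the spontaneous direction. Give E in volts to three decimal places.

+4.556 V

Au³⁺/Au is the cathode (higher E°), K⁺/K the anode: E°cell = +1.48 − (-2.94) = +4.42 V, n = 3.
Overall: Au³⁺(aq) + 3 K(s) → Au(s) + 3 K⁺(aq)
Q = [K⁺]^3 / ([Au³⁺]); log Q = -6.893.
E = E° − (0.0592/n) log Q = +4.42 − (0.0592/3)(-6.893) = +4.556 V.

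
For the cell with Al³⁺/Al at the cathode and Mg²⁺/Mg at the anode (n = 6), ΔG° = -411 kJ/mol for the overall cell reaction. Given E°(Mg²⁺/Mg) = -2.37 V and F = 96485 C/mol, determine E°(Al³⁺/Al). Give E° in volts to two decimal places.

-1.66 V

E°cell = −ΔG°/(nF) = −(-411×10³)/((6)(96485)) = +0.710 V.
Since Al³⁺/Al is the cathode and Mg²⁺/Mg the anode, E°cell = E°(Al³⁺/Al) − E°(Mg²⁺/Mg).
So E°(Al³⁺/Al) = E°cell + E°(Mg²⁺/Mg) = +0.710 + (-2.37) = -1.66 V.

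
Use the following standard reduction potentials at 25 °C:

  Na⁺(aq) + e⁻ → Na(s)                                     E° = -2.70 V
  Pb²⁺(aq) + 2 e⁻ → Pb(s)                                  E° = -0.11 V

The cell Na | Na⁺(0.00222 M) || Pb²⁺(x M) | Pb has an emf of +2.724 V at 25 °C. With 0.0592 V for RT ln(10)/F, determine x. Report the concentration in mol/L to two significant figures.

0.17 M

Pb²⁺/Pb is the cathode, Na⁺/Na the anode: E°cell = +2.59 V, n = 2.
Overall reaction: Pb²⁺(aq) + 2 Na(s) → Pb(s) + 2 Na⁺(aq); Q = [Na⁺]^2/[Pb²⁺]^1.
From E = E° − (0.0592/n) log Q: log Q = (E° − E)·n/0.0592 = (+2.59 − (+2.724))·2/0.0592 = -4.5270.
So 1·log[Pb²⁺] = 2·log(0.00222) − log Q = -5.3073 − (-4.5270) = -0.7803; [Pb²⁺] = 10^(-0.7803) ≈ 0.17 M.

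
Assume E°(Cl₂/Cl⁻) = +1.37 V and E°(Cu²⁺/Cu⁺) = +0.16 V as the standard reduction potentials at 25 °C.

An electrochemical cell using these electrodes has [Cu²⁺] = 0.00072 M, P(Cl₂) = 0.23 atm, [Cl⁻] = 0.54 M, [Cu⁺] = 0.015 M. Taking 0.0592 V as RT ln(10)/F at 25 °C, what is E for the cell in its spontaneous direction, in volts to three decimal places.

Cl₂/Cl⁻ is the cathode (higher E°), Cu²⁺/Cu⁺ the anode: E°cell = +1.37 − (+0.16) = +1.21 V, n = 2.
Overall: Cl₂(g) + 2 Cu⁺(aq) → 2 Cl⁻(aq) + 2 Cu²⁺(aq)
Q = [Cl⁻]^2·[Cu²⁺]^2 / (P(Cl₂)·[Cu⁺]^2); log Q = -2.534.
E = E° − (0.0592/n) log Q = +1.21 − (0.0592/2)(-2.534) = +1.285 V.

+1.285 V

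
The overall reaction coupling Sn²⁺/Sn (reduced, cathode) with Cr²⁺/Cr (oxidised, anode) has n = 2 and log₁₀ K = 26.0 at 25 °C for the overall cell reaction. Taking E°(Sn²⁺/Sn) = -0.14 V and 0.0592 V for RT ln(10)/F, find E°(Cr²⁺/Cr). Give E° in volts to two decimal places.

E°cell = (0.0592/n)·log K = (0.0592/2)(26.0) = +0.770 V.
Since Sn²⁺/Sn is the cathode and Cr²⁺/Cr the anode, E°cell = E°(Sn²⁺/Sn) − E°(Cr²⁺/Cr).
So E°(Cr²⁺/Cr) = E°(Sn²⁺/Sn) − E°cell = (-0.14) − (+0.770) = -0.91 V.

-0.91 V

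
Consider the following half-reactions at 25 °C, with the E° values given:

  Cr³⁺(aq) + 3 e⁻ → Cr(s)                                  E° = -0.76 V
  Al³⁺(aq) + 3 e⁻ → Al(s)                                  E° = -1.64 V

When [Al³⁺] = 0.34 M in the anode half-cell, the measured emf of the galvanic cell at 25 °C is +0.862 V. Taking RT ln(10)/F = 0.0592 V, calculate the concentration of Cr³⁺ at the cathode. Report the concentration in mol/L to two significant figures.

0.042 M

Cr³⁺/Cr is the cathode, Al³⁺/Al the anode: E°cell = +0.88 V, n = 3.
Overall reaction: Cr³⁺(aq) + Al(s) → Cr(s) + Al³⁺(aq); Q = [Al³⁺]^1/[Cr³⁺]^1.
From E = E° − (0.0592/n) log Q: log Q = (E° − E)·n/0.0592 = (+0.88 − (+0.862))·3/0.0592 = 0.9122.
So 1·log[Cr³⁺] = 1·log(0.34) − log Q = -0.4685 − (0.9122) = -1.3807; [Cr³⁺] = 10^(-1.3807) ≈ 0.042 M.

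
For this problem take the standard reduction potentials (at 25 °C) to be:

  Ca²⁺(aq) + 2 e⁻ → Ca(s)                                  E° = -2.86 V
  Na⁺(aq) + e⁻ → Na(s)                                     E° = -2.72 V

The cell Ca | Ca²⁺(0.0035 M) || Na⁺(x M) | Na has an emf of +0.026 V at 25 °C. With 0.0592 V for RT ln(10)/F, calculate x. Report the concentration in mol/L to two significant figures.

Na⁺/Na is the cathode, Ca²⁺/Ca the anode: E°cell = +0.14 V, n = 2.
Overall reaction: 2 Na⁺(aq) + Ca(s) → 2 Na(s) + Ca²⁺(aq); Q = [Ca²⁺]^1/[Na⁺]^2.
From E = E° − (0.0592/n) log Q: log Q = (E° − E)·n/0.0592 = (+0.14 − (+0.026))·2/0.0592 = 3.8514.
So 2·log[Na⁺] = 1·log(0.0035) − log Q = -2.4559 − (3.8514) = -6.3073; log[Na⁺] = -6.3073 / 2 = -3.1536; [Na⁺] = 10^(-3.1536) ≈ 0.00070 M.

0.00070 M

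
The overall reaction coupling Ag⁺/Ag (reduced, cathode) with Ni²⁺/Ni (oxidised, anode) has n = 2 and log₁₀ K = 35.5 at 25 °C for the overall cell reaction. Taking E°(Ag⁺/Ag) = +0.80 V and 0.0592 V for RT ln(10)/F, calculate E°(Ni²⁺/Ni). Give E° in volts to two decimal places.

E°cell = (0.0592/n)·log K = (0.0592/2)(35.5) = +1.051 V.
Since Ag⁺/Ag is the cathode and Ni²⁺/Ni the anode, E°cell = E°(Ag⁺/Ag) − E°(Ni²⁺/Ni).
So E°(Ni²⁺/Ni) = E°(Ag⁺/Ag) − E°cell = (+0.80) − (+1.051) = -0.25 V.

-0.25 V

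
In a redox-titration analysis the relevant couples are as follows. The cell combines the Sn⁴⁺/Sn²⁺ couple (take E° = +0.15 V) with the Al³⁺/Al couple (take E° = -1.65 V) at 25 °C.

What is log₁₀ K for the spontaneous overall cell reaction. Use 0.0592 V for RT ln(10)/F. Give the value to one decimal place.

182.4

Cathode: Sn⁴⁺/Sn²⁺; anode: Al³⁺/Al. E°cell = +1.80 V, n = 6.
log K = nE°cell / 0.0592 = (6)(+1.80) / 0.0592 = 182.4.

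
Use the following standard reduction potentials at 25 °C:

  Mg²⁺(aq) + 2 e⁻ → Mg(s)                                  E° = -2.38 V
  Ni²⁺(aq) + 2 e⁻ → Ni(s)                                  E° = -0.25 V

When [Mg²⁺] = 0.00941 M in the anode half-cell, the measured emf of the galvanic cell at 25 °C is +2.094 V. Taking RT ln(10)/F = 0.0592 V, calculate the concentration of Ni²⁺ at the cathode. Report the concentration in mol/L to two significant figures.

Ni²⁺/Ni is the cathode, Mg²⁺/Mg the anode: E°cell = +2.13 V, n = 2.
Overall reaction: Ni²⁺(aq) + Mg(s) → Ni(s) + Mg²⁺(aq); Q = [Mg²⁺]^1/[Ni²⁺]^1.
From E = E° − (0.0592/n) log Q: log Q = (E° − E)·n/0.0592 = (+2.13 − (+2.094))·2/0.0592 = 1.2162.
So 1·log[Ni²⁺] = 1·log(0.00941) − log Q = -2.0264 − (1.2162) = -3.2426; [Ni²⁺] = 10^(-3.2426) ≈ 0.00057 M.

0.00057 M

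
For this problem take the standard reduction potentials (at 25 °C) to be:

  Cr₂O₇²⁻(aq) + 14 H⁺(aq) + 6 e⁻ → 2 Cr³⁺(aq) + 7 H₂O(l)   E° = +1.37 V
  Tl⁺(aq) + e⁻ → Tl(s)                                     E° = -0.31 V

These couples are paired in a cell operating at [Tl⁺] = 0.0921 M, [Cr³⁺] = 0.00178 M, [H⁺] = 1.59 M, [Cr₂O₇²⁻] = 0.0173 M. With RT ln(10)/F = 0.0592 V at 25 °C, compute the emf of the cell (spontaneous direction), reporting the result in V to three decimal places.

Cr₂O₇²⁻/Cr³⁺ is the cathode (higher E°), Tl⁺/Tl the anode: E°cell = +1.37 − (-0.31) = +1.68 V, n = 6.
Overall: Cr₂O₇²⁻(aq) + 14 H⁺(aq) + 6 Tl(s) → 2 Cr³⁺(aq) + 7 H₂O(l) + 6 Tl⁺(aq)
Q = [Cr³⁺]^2·[Tl⁺]^6 / ([Cr₂O₇²⁻]·[H⁺]^14); log Q = -12.771.
E = E° − (0.0592/n) log Q = +1.68 − (0.0592/6)(-12.771) = +1.806 V.

+1.806 V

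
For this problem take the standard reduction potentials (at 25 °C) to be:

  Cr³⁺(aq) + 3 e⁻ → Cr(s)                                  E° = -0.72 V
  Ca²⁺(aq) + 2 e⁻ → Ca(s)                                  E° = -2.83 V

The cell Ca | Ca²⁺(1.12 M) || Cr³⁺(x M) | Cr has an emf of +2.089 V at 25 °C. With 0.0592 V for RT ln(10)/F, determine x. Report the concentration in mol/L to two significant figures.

0.10 M

Cr³⁺/Cr is the cathode, Ca²⁺/Ca the anode: E°cell = +2.11 V, n = 6.
Overall reaction: 2 Cr³⁺(aq) + 3 Ca(s) → 2 Cr(s) + 3 Ca²⁺(aq); Q = [Ca²⁺]^3/[Cr³⁺]^2.
From E = E° − (0.0592/n) log Q: log Q = (E° − E)·n/0.0592 = (+2.11 − (+2.089))·6/0.0592 = 2.1284.
So 2·log[Cr³⁺] = 3·log(1.12) − log Q = 0.1477 − (2.1284) = -1.9807; log[Cr³⁺] = -1.9807 / 2 = -0.9903; [Cr³⁺] = 10^(-0.9903) ≈ 0.10 M.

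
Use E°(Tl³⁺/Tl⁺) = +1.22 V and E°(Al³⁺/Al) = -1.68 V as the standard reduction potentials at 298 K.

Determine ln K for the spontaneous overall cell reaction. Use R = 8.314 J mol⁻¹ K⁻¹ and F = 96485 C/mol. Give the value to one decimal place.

677.6

Cathode: Tl³⁺/Tl⁺; anode: Al³⁺/Al. E°cell = (+1.22) − (-1.68) = +2.90 V, with n = 6.
ΔG° = −nFE° = −RT ln K, so ln K = nFE°/(RT) = (6)(96485)(+2.90) / ((8.314)(298)) = 677.615.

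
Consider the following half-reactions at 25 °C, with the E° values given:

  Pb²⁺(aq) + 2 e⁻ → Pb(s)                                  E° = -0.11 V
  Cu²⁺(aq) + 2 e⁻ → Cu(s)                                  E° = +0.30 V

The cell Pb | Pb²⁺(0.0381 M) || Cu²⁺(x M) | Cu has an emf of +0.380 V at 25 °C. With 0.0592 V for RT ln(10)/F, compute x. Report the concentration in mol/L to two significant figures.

0.0037 M

Cu²⁺/Cu is the cathode, Pb²⁺/Pb the anode: E°cell = +0.41 V, n = 2.
Overall reaction: Cu²⁺(aq) + Pb(s) → Cu(s) + Pb²⁺(aq); Q = [Pb²⁺]^1/[Cu²⁺]^1.
From E = E° − (0.0592/n) log Q: log Q = (E° − E)·n/0.0592 = (+0.41 − (+0.380))·2/0.0592 = 1.0135.
So 1·log[Cu²⁺] = 1·log(0.0381) − log Q = -1.4191 − (1.0135) = -2.4326; [Cu²⁺] = 10^(-2.4326) ≈ 0.0037 M.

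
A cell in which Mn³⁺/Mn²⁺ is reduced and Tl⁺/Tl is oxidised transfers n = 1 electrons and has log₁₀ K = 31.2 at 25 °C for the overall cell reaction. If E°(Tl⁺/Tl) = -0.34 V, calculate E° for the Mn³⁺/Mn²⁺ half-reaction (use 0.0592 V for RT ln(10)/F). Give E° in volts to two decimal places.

E°cell = (0.0592/n)·log K = (0.0592/1)(31.2) = +1.847 V.
Since Mn³⁺/Mn²⁺ is the cathode and Tl⁺/Tl the anode, E°cell = E°(Mn³⁺/Mn²⁺) − E°(Tl⁺/Tl).
So E°(Mn³⁺/Mn²⁺) = E°cell + E°(Tl⁺/Tl) = +1.847 + (-0.34) = +1.51 V.

+1.51 V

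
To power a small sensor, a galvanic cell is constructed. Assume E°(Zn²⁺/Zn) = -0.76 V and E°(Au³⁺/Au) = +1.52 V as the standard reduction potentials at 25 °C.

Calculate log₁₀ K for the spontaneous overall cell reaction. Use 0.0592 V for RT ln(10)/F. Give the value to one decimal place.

Cathode: Au³⁺/Au; anode: Zn²⁺/Zn. E°cell = +2.28 V, n = 6.
log K = nE°cell / 0.0592 = (6)(+2.28) / 0.0592 = 231.1.

231.1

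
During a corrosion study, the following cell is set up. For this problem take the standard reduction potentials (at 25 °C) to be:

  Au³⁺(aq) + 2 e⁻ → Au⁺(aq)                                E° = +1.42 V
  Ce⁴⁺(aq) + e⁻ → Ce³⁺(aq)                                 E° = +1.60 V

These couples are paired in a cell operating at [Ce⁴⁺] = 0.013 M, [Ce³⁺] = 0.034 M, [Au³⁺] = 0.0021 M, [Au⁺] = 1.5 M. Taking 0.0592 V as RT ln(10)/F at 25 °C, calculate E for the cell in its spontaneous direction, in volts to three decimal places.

+0.240 V

Ce⁴⁺/Ce³⁺ is the cathode (higher E°), Au³⁺/Au⁺ the anode: E°cell = +1.60 − (+1.42) = +0.18 V, n = 2.
Overall: 2 Ce⁴⁺(aq) + Au⁺(aq) → 2 Ce³⁺(aq) + Au³⁺(aq)
Q = [Ce³⁺]^2·[Au³⁺] / ([Ce⁴⁺]^2·[Au⁺]); log Q = -2.019.
E = E° − (0.0592/n) log Q = +0.18 − (0.0592/2)(-2.019) = +0.240 V.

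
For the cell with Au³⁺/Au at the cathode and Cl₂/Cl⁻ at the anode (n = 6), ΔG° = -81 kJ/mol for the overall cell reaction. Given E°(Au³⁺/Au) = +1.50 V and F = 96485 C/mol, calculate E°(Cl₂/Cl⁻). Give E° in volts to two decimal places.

+1.36 V

E°cell = −ΔG°/(nF) = −(-81×10³)/((6)(96485)) = +0.140 V.
Since Au³⁺/Au is the cathode and Cl₂/Cl⁻ the anode, E°cell = E°(Au³⁺/Au) − E°(Cl₂/Cl⁻).
So E°(Cl₂/Cl⁻) = E°(Au³⁺/Au) − E°cell = (+1.50) − (+0.140) = +1.36 V.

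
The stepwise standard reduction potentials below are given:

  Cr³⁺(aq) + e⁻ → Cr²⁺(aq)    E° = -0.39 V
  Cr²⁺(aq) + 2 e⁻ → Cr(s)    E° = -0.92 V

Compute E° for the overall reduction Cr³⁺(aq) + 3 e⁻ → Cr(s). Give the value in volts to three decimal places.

Standard free energies of sequential steps add: ΔG°₃ = ΔG°₁ + ΔG°₂, so n₃E°₃ = n₁E°₁ + n₂E°₂.
E°₃ = (1×-0.39 + 2×-0.92) / 3 = (-2.230) / 3 = -0.743 V.

-0.743 V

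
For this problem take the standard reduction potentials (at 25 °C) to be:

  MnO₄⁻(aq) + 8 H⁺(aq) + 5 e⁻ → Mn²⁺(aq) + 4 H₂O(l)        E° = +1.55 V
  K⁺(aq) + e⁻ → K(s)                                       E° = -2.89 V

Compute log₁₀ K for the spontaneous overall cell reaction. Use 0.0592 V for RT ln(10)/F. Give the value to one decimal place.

375.0

Cathode: MnO₄⁻/Mn²⁺; anode: K⁺/K. E°cell = +4.44 V, n = 5.
log K = nE°cell / 0.0592 = (5)(+4.44) / 0.0592 = 375.0.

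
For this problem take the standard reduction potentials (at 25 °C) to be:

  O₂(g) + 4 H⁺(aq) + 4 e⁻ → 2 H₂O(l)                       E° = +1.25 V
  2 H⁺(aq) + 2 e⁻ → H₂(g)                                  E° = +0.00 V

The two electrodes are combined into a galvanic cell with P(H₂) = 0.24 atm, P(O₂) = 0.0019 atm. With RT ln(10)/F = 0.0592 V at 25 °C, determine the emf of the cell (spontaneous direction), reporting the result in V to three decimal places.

O₂/H₂O is the cathode (higher E°), H⁺/H₂ the anode: E°cell = +1.25 − (+0.00) = +1.25 V, n = 4.
Overall: O₂(g) + 2 H₂(g) → 2 H₂O(l)
Q = 1 / (P(O₂)·P(H₂)^2); log Q = 3.961.
E = E° − (0.0592/n) log Q = +1.25 − (0.0592/4)(3.961) = +1.191 V.

+1.191 V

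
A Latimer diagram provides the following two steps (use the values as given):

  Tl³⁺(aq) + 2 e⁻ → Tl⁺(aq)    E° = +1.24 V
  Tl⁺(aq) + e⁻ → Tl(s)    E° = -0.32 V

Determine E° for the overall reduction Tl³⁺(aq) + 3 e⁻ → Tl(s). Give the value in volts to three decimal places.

+0.720 V

Adding the free-energy changes (−nFE°) of the two steps gives −n₃FE°₃ = −n₁FE°₁ − n₂FE°₂.
E°₃ = (2×+1.24 + 1×-0.32) / 3 = (+2.160) / 3 = +0.720 V.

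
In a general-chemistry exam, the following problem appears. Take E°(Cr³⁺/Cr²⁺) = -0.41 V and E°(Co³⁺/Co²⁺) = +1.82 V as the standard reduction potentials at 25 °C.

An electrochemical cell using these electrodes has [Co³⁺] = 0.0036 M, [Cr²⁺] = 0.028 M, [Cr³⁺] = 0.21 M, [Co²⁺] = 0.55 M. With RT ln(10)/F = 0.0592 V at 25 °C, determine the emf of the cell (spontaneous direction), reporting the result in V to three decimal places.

+2.049 V

Co³⁺/Co²⁺ is the cathode (higher E°), Cr³⁺/Cr²⁺ the anode: E°cell = +1.82 − (-0.41) = +2.23 V, n = 1.
Overall: Co³⁺(aq) + Cr²⁺(aq) → Co²⁺(aq) + Cr³⁺(aq)
Q = [Co²⁺]·[Cr³⁺] / ([Co³⁺]·[Cr²⁺]); log Q = 3.059.
E = E° − (0.0592/n) log Q = +2.23 − (0.0592/1)(3.059) = +2.049 V.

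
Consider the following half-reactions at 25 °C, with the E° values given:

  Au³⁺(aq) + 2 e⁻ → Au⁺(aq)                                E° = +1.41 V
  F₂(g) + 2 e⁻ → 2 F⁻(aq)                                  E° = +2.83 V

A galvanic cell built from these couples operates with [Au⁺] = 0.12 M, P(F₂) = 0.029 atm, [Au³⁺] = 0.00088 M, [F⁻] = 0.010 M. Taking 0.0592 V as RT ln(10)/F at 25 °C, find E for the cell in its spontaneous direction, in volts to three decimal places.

F₂/F⁻ is the cathode (higher E°), Au³⁺/Au⁺ the anode: E°cell = +2.83 − (+1.41) = +1.42 V, n = 2.
Overall: F₂(g) + Au⁺(aq) → 2 F⁻(aq) + Au³⁺(aq)
Q = [F⁻]^2·[Au³⁺] / (P(F₂)·[Au⁺]); log Q = -4.597.
E = E° − (0.0592/n) log Q = +1.42 − (0.0592/2)(-4.597) = +1.556 V.

+1.556 V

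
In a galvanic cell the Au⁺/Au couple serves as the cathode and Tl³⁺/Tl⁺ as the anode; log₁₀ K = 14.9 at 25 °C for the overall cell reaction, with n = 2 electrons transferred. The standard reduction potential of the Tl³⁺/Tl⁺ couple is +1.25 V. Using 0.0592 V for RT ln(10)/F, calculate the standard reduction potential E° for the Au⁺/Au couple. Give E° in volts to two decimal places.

+1.69 V

E°cell = (0.0592/n)·log K = (0.0592/2)(14.9) = +0.441 V.
Since Au⁺/Au is the cathode and Tl³⁺/Tl⁺ the anode, E°cell = E°(Au⁺/Au) − E°(Tl³⁺/Tl⁺).
So E°(Au⁺/Au) = E°cell + E°(Tl³⁺/Tl⁺) = +0.441 + (+1.25) = +1.69 V.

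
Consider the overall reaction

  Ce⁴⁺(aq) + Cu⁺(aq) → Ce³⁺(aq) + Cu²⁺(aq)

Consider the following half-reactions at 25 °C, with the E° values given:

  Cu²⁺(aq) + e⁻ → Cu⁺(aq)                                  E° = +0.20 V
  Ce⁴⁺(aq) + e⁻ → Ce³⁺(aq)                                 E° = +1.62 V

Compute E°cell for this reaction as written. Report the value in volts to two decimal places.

+1.42 V

The Ce⁴⁺/Ce³⁺ couple has the higher reduction potential, so it is the cathode; Cu²⁺/Cu⁺ is oxidised at the anode.
E°cell = E°(cathode) − E°(anode) = (+1.62) − (+0.20) = +1.42 V.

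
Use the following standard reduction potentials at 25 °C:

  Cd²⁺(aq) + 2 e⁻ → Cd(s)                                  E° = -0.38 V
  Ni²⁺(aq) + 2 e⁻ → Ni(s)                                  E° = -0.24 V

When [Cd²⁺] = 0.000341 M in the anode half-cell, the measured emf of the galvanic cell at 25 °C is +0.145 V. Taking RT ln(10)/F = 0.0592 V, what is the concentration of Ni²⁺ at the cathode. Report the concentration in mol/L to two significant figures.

Ni²⁺/Ni is the cathode, Cd²⁺/Cd the anode: E°cell = +0.14 V, n = 2.
Overall reaction: Ni²⁺(aq) + Cd(s) → Ni(s) + Cd²⁺(aq); Q = [Cd²⁺]^1/[Ni²⁺]^1.
From E = E° − (0.0592/n) log Q: log Q = (E° − E)·n/0.0592 = (+0.14 − (+0.145))·2/0.0592 = -0.1689.
So 1·log[Ni²⁺] = 1·log(0.000341) − log Q = -3.4672 − (-0.1689) = -3.2983; [Ni²⁺] = 10^(-3.2983) ≈ 0.00050 M.

0.00050 M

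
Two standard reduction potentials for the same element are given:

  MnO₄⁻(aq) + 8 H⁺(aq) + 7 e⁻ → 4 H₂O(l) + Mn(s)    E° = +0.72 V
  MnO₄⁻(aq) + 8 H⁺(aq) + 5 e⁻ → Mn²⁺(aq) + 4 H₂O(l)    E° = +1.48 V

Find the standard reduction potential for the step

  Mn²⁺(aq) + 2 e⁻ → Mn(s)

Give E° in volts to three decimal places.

-1.180 V

Sequential free energies add, so n₃E°₃ = n₁E°₁ + n₂E°₂.
With n₃ = 7, and the known step contributing 5×(+1.48) V, the unknown satisfies 2·E° = 7×(+0.72) − 5×(+1.48) = -2.360.
E° = -2.360 / 2 = -1.180 V.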